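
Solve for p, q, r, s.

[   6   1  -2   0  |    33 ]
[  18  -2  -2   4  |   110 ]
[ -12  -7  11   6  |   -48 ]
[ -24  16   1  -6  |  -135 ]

(5, 1, -1, 5)

Forward elimination on [A|b]:
R2 <- R2 - (3)*R1:  [  0  -5   4   4  11 ]
R3 <- R3 - (-2)*R1:  [  0  -5   7   6  18 ]
R4 <- R4 - (-4)*R1:  [  0  20  -7  -6  -3 ]
R3 <- R3 - (1)*R2:  [ 0  0  3  2  7 ]
R4 <- R4 - (-4)*R2:  [  0   0   9  10  41 ]
R4 <- R4 - (3)*R3:  [  0   0   0   4  20 ]
Row echelon form:
[ 6   1  -2  0  |  33 ]
[ 0  -5   4  4  |  11 ]
[ 0   0   3  2  |   7 ]
[ 0   0   0  4  |  20 ]
Back-substitution:
s = (20) / 4 = 5
r = (7 - (2)*(5)) / 3 = -1
q = (11 - (4)*(-1) - (4)*(5)) / -5 = 1
p = (33 - (1)*(1) - (-2)*(-1)) / 6 = 5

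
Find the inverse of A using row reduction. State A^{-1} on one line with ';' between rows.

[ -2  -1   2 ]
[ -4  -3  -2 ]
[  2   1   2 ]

Gauss-Jordan on [A | I]:
R1 <- (1/-2)*R1:  [    1   1/2    -1  |  -1/2     0     0 ]
R2 <- R2 - (-4)*R1:  [  0  -1  -6  |  -2   1   0 ]
R3 <- R3 - (2)*R1:  [ 0  0  4  |  1  0  1 ]
R2 <- (1/-1)*R2:  [  0   1   6  |   2  -1   0 ]
R1 <- R1 - (1/2)*R2:  [    1     0    -4  |  -3/2   1/2     0 ]
R3 <- (1/4)*R3:  [   0    0    1  |  1/4    0  1/4 ]
R1 <- R1 - (-4)*R3:  [    1     0     0  |  -1/2   1/2     1 ]
R2 <- R2 - (6)*R3:  [    0     1     0  |   1/2    -1  -3/2 ]
Right block of [I | A^{-1}] is the inverse:
[ -1/2  1/2     1 ]
[  1/2   -1  -3/2 ]
[  1/4    0   1/4 ]

inverse = [-1/2 1/2 1; 1/2 -1 -3/2; 1/4 0 1/4]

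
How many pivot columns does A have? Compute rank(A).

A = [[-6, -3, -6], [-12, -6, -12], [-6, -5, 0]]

rank(A) = 2

Row reduction:
R2 <- R2 - (2)*R1:  [ 0  0  0 ]
R3 <- R3 - (1)*R1:  [  0  -2   6 ]
R2 <-> R3   (pivot in column 2 was zero)
[ -6  -3  -6 ]
[  0  -2   6 ]
[  0   0   0 ]
Row echelon form:
[ -6  -3  -6 ]
[  0  -2   6 ]
[  0   0   0 ]
Nonzero rows / pivot columns: 2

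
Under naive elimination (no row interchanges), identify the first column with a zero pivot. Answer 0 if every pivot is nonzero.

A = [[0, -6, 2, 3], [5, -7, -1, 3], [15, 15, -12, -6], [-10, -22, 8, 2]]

first zero-pivot column = 1

Naive forward elimination:
Pivot entry (1,1) is zero but row 2 has 5 in column 1 -> naive elimination stops; a row interchange (e.g. R1 <-> R2) would be required here.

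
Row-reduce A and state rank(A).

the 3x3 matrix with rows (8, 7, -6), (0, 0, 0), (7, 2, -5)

rank(A) = 2

Row reduction:
R3 <- R3 - (7/8)*R1:  [     0  -33/8    1/4 ]
R2 <-> R3   (pivot in column 2 was zero)
[ 8      7   -6 ]
[ 0  -33/8  1/4 ]
[ 0      0    0 ]
Row echelon form:
[ 8      7   -6 ]
[ 0  -33/8  1/4 ]
[ 0      0    0 ]
Nonzero rows / pivot columns: 2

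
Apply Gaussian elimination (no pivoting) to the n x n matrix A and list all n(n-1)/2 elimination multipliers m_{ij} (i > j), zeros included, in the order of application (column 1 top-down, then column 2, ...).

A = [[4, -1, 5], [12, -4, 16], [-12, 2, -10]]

multipliers: 3, -3, 1

Forward elimination:
R2 <- R2 - (3)*R1:  [  0  -1   1 ]
R3 <- R3 - (-3)*R1:  [  0  -1   5 ]
R3 <- R3 - (1)*R2:  [ 0  0  4 ]
Multipliers (in order of application): m_{21} = 3, m_{31} = -3, m_{32} = 1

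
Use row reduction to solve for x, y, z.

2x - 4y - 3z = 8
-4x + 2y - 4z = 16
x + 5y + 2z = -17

Forward elimination on [A|b]:
R2 <- R2 - (-2)*R1:  [   0   -6  -10   32 ]
R3 <- R3 - (1/2)*R1:  [   0    7  7/2  -21 ]
R3 <- R3 - (-7/6)*R2:  [     0      0  -49/6   49/3 ]
Row echelon form:
[ 2  -4     -3  |     8 ]
[ 0  -6    -10  |    32 ]
[ 0   0  -49/6  |  49/3 ]
Back-substitution:
z = (49/3) / (-49/6) = -2
y = (32 - (-10)*(-2)) / -6 = -2
x = (8 - (-4)*(-2) - (-3)*(-2)) / 2 = -3

(-3, -2, -2)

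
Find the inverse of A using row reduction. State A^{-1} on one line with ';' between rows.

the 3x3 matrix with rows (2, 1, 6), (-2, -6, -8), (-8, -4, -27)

inverse = [13/3 1/10 14/15; 1/3 -1/5 2/15; -4/3 0 -1/3]

Gauss-Jordan on [A | I]:
R1 <- (1/2)*R1:  [   1  1/2    3  |  1/2    0    0 ]
R2 <- R2 - (-2)*R1:  [  0  -5  -2  |   1   1   0 ]
R3 <- R3 - (-8)*R1:  [  0   0  -3  |   4   0   1 ]
R2 <- (1/-5)*R2:  [    0     1   2/5  |  -1/5  -1/5     0 ]
R1 <- R1 - (1/2)*R2:  [    1     0  14/5  |   3/5  1/10     0 ]
R3 <- (1/-3)*R3:  [    0     0     1  |  -4/3     0  -1/3 ]
R1 <- R1 - (14/5)*R3:  [     1      0      0  |   13/3   1/10  14/15 ]
R2 <- R2 - (2/5)*R3:  [    0     1     0  |   1/3  -1/5  2/15 ]
Right block of [I | A^{-1}] is the inverse:
[ 13/3  1/10  14/15 ]
[  1/3  -1/5   2/15 ]
[ -4/3     0   -1/3 ]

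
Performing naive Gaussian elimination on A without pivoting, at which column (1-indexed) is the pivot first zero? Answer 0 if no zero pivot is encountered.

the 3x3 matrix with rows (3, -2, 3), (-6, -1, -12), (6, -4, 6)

first zero-pivot column = 3

Naive forward elimination:
R2 <- R2 - (-2)*R1:  [  0  -5  -6 ]
R3 <- R3 - (2)*R1:  [ 0  0  0 ]
Matrix at this point:
[ 3  -2   3 ]
[ 0  -5  -6 ]
[ 0   0   0 ]
Pivot entry (3,3) in the last row is zero and there are no rows below to swap with -> zero pivot in column 3 (A is singular).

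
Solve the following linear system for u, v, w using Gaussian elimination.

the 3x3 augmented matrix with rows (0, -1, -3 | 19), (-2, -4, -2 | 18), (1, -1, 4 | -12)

(4, -4, -5)

Forward elimination on [A|b]:
R1 <-> R2   (pivot in column 1 was zero)
[ -2  -4  -2   18 ]
[  0  -1  -3   19 ]
[  1  -1   4  -12 ]
R3 <- R3 - (-1/2)*R1:  [  0  -3   3  -3 ]
R3 <- R3 - (3)*R2:  [   0    0   12  -60 ]
Row echelon form:
[ -2  -4  -2  |   18 ]
[  0  -1  -3  |   19 ]
[  0   0  12  |  -60 ]
Back-substitution:
w = (-60) / 12 = -5
v = (19 - (-3)*(-5)) / -1 = -4
u = (18 - (-4)*(-4) - (-2)*(-5)) / -2 = 4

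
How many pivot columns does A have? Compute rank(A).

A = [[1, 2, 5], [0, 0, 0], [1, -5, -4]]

rank(A) = 2

Row reduction:
R3 <- R3 - (1)*R1:  [  0  -7  -9 ]
R2 <-> R3   (pivot in column 2 was zero)
[ 1   2   5 ]
[ 0  -7  -9 ]
[ 0   0   0 ]
Row echelon form:
[ 1   2   5 ]
[ 0  -7  -9 ]
[ 0   0   0 ]
Nonzero rows / pivot columns: 2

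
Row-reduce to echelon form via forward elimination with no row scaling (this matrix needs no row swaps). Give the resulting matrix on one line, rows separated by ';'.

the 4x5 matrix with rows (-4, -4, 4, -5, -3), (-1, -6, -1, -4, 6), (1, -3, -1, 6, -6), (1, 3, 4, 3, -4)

REF = [-4 -4 4 -5 -3; 0 -5 -2 -11/4 27/4; 0 0 8/5 139/20 -243/20; 0 0 0 -563/32 955/32]

Forward elimination:
R2 <- R2 - (1/4)*R1:  [     0     -5     -2  -11/4   27/4 ]
R3 <- R3 - (-1/4)*R1:  [     0     -4      0   19/4  -27/4 ]
R4 <- R4 - (-1/4)*R1:  [     0      2      5    7/4  -19/4 ]
R3 <- R3 - (4/5)*R2:  [       0        0      8/5   139/20  -243/20 ]
R4 <- R4 - (-2/5)*R2:  [      0       0    21/5   13/20  -41/20 ]
R4 <- R4 - (21/8)*R3:  [       0        0        0  -563/32   955/32 ]
Row echelon form:
[ -4  -4    4       -5       -3 ]
[  0  -5   -2    -11/4     27/4 ]
[  0   0  8/5   139/20  -243/20 ]
[  0   0    0  -563/32   955/32 ]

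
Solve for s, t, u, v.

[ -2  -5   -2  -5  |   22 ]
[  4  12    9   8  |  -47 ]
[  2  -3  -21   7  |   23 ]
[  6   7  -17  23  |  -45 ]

Forward elimination on [A|b]:
R2 <- R2 - (-2)*R1:  [  0   2   5  -2  -3 ]
R3 <- R3 - (-1)*R1:  [   0   -8  -23    2   45 ]
R4 <- R4 - (-3)*R1:  [   0   -8  -23    8   21 ]
R3 <- R3 - (-4)*R2:  [  0   0  -3  -6  33 ]
R4 <- R4 - (-4)*R2:  [  0   0  -3   0   9 ]
R4 <- R4 - (1)*R3:  [   0    0    0    6  -24 ]
Row echelon form:
[ -2  -5  -2  -5  |   22 ]
[  0   2   5  -2  |   -3 ]
[  0   0  -3  -6  |   33 ]
[  0   0   0   6  |  -24 ]
Back-substitution:
v = (-24) / 6 = -4
u = (33 - (-6)*(-4)) / -3 = -3
t = (-3 - (5)*(-3) - (-2)*(-4)) / 2 = 2
s = (22 - (-5)*(2) - (-2)*(-3) - (-5)*(-4)) / -2 = -3

(-3, 2, -3, -4)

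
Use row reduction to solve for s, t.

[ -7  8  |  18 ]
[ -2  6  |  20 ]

Forward elimination on [A|b]:
R2 <- R2 - (2/7)*R1:  [     0   26/7  104/7 ]
Row echelon form:
[ -7     8  |     18 ]
[  0  26/7  |  104/7 ]
Back-substitution:
t = (104/7) / (26/7) = 4
s = (18 - (8)*(4)) / -7 = 2

(2, 4)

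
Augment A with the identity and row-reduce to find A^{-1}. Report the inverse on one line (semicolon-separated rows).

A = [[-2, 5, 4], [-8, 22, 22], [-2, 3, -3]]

inverse = [-33 27/4 11/2; -17 7/2 3; 5 -1 -1]

Gauss-Jordan on [A | I]:
R1 <- (1/-2)*R1:  [    1  -5/2    -2  |  -1/2     0     0 ]
R2 <- R2 - (-8)*R1:  [  0   2   6  |  -4   1   0 ]
R3 <- R3 - (-2)*R1:  [  0  -2  -7  |  -1   0   1 ]
R2 <- (1/2)*R2:  [   0    1    3  |   -2  1/2    0 ]
R1 <- R1 - (-5/2)*R2:  [     1      0   11/2  |  -11/2    5/4      0 ]
R3 <- R3 - (-2)*R2:  [  0   0  -1  |  -5   1   1 ]
R3 <- (1/-1)*R3:  [  0   0   1  |   5  -1  -1 ]
R1 <- R1 - (11/2)*R3:  [    1     0     0  |   -33  27/4  11/2 ]
R2 <- R2 - (3)*R3:  [   0    1    0  |  -17  7/2    3 ]
Right block of [I | A^{-1}] is the inverse:
[ -33  27/4  11/2 ]
[ -17   7/2     3 ]
[   5    -1    -1 ]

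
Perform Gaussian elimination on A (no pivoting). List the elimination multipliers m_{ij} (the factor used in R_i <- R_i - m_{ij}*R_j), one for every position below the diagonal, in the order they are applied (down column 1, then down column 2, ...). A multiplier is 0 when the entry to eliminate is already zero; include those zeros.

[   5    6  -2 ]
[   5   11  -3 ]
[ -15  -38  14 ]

Forward elimination:
R2 <- R2 - (1)*R1:  [  0   5  -1 ]
R3 <- R3 - (-3)*R1:  [   0  -20    8 ]
R3 <- R3 - (-4)*R2:  [ 0  0  4 ]
Multipliers (in order of application): m_{21} = 1, m_{31} = -3, m_{32} = -4

multipliers: 1, -3, -4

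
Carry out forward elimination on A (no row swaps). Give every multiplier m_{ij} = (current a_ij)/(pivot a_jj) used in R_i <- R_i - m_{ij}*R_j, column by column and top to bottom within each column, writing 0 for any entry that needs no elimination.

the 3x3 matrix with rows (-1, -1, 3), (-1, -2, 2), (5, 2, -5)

Forward elimination:
R2 <- R2 - (1)*R1:  [  0  -1  -1 ]
R3 <- R3 - (-5)*R1:  [  0  -3  10 ]
R3 <- R3 - (3)*R2:  [  0   0  13 ]
Multipliers (in order of application): m_{21} = 1, m_{31} = -5, m_{32} = 3

multipliers: 1, -5, 3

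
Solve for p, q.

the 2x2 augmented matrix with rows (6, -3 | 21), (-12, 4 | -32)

Forward elimination on [A|b]:
R2 <- R2 - (-2)*R1:  [  0  -2  10 ]
Row echelon form:
[ 6  -3  |  21 ]
[ 0  -2  |  10 ]
Back-substitution:
q = (10) / -2 = -5
p = (21 - (-3)*(-5)) / 6 = 1

(1, -5)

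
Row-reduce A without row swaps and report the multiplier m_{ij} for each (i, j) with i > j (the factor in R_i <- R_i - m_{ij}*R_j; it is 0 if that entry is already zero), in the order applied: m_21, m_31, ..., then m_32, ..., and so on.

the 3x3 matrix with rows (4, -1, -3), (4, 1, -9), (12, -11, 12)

multipliers: 1, 3, -4

Forward elimination:
R2 <- R2 - (1)*R1:  [  0   2  -6 ]
R3 <- R3 - (3)*R1:  [  0  -8  21 ]
R3 <- R3 - (-4)*R2:  [  0   0  -3 ]
Multipliers (in order of application): m_{21} = 1, m_{31} = 3, m_{32} = -4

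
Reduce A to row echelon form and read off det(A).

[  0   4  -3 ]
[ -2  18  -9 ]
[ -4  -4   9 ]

det(A) = -24

Forward elimination:
R1 <-> R2   (pivot in column 1 was zero)
[ -2  18  -9 ]
[  0   4  -3 ]
[ -4  -4   9 ]
R3 <- R3 - (2)*R1:  [   0  -40   27 ]
R3 <- R3 - (-10)*R2:  [  0   0  -3 ]
Upper-triangular form:
[ -2  18  -9 ]
[  0   4  -3 ]
[  0   0  -3 ]
det(A) = (-1)^1 * (-2) * (4) * (-3) = -24  (1 row swap -> sign -1)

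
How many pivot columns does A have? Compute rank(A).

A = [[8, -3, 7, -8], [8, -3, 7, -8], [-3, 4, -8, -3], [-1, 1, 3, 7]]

Row reduction:
R2 <- R2 - (1)*R1:  [ 0  0  0  0 ]
R3 <- R3 - (-3/8)*R1:  [     0   23/8  -43/8     -6 ]
R4 <- R4 - (-1/8)*R1:  [    0   5/8  31/8     6 ]
R2 <-> R3   (pivot in column 2 was zero)
[ 8    -3      7  -8 ]
[ 0  23/8  -43/8  -6 ]
[ 0     0      0   0 ]
[ 0   5/8   31/8   6 ]
R4 <- R4 - (5/23)*R2:  [      0       0  116/23  168/23 ]
R3 <-> R4   (pivot in column 3 was zero)
[ 8    -3       7      -8 ]
[ 0  23/8   -43/8      -6 ]
[ 0     0  116/23  168/23 ]
[ 0     0       0       0 ]
Row echelon form:
[ 8    -3       7      -8 ]
[ 0  23/8   -43/8      -6 ]
[ 0     0  116/23  168/23 ]
[ 0     0       0       0 ]
Nonzero rows / pivot columns: 3

rank(A) = 3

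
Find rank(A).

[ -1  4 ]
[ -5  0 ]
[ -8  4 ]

rank(A) = 2

Row reduction:
R2 <- R2 - (5)*R1:  [   0  -20 ]
R3 <- R3 - (8)*R1:  [   0  -28 ]
R3 <- R3 - (7/5)*R2:  [ 0  0 ]
Row echelon form:
[ -1    4 ]
[  0  -20 ]
[  0    0 ]
Nonzero rows / pivot columns: 2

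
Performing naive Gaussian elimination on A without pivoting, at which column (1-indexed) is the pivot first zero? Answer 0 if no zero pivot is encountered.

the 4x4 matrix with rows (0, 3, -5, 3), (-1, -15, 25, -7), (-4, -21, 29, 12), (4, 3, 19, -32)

first zero-pivot column = 1

Naive forward elimination:
Pivot entry (1,1) is zero but row 2 has -1 in column 1 -> naive elimination stops; a row interchange (e.g. R1 <-> R2) would be required here.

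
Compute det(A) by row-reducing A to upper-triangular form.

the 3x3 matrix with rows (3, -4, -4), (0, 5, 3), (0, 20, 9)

Forward elimination:
R3 <- R3 - (4)*R2:  [  0   0  -3 ]
Upper-triangular form:
[ 3  -4  -4 ]
[ 0   5   3 ]
[ 0   0  -3 ]
det(A) = (-1)^0 * (3) * (5) * (-3) = -45  (0 row swaps -> sign +1)

det(A) = -45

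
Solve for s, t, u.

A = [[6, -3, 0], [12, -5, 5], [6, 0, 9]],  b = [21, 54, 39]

Forward elimination on [A|b]:
R2 <- R2 - (2)*R1:  [  0   1   5  12 ]
R3 <- R3 - (1)*R1:  [  0   3   9  18 ]
R3 <- R3 - (3)*R2:  [   0    0   -6  -18 ]
Row echelon form:
[ 6  -3   0  |   21 ]
[ 0   1   5  |   12 ]
[ 0   0  -6  |  -18 ]
Back-substitution:
u = (-18) / -6 = 3
t = (12 - (5)*(3)) / 1 = -3
s = (21 - (-3)*(-3)) / 6 = 2

(2, -3, 3)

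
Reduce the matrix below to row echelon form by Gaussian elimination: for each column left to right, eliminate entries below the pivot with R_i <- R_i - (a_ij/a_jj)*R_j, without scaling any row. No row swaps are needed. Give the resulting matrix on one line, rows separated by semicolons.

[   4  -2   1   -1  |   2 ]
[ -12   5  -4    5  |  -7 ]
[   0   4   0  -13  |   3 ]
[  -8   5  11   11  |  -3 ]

Forward elimination:
R2 <- R2 - (-3)*R1:  [  0  -1  -1   2  -1 ]
R4 <- R4 - (-2)*R1:  [  0   1  13   9   1 ]
R3 <- R3 - (-4)*R2:  [  0   0  -4  -5  -1 ]
R4 <- R4 - (-1)*R2:  [  0   0  12  11   0 ]
R4 <- R4 - (-3)*R3:  [  0   0   0  -4  -3 ]
Row echelon form:
[ 4  -2   1  -1  |   2 ]
[ 0  -1  -1   2  |  -1 ]
[ 0   0  -4  -5  |  -1 ]
[ 0   0   0  -4  |  -3 ]

REF = [4 -2 1 -1 2; 0 -1 -1 2 -1; 0 0 -4 -5 -1; 0 0 0 -4 -3]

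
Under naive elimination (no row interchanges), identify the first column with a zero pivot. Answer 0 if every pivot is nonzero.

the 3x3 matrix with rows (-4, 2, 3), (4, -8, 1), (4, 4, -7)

Naive forward elimination:
R2 <- R2 - (-1)*R1:  [  0  -6   4 ]
R3 <- R3 - (-1)*R1:  [  0   6  -4 ]
R3 <- R3 - (-1)*R2:  [ 0  0  0 ]
Matrix at this point:
[ -4   2  3 ]
[  0  -6  4 ]
[  0   0  0 ]
Pivot entry (3,3) in the last row is zero and there are no rows below to swap with -> zero pivot in column 3 (A is singular).

first zero-pivot column = 3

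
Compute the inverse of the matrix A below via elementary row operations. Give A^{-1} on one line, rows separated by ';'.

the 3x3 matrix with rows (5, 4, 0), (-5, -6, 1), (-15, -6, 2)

Gauss-Jordan on [A | I]:
R1 <- (1/5)*R1:  [   1  4/5    0  |  1/5    0    0 ]
R2 <- R2 - (-5)*R1:  [  0  -2   1  |   1   1   0 ]
R3 <- R3 - (-15)*R1:  [ 0  6  2  |  3  0  1 ]
R2 <- (1/-2)*R2:  [    0     1  -1/2  |  -1/2  -1/2     0 ]
R1 <- R1 - (4/5)*R2:  [   1    0  2/5  |  3/5  2/5    0 ]
R3 <- R3 - (6)*R2:  [ 0  0  5  |  6  3  1 ]
R3 <- (1/5)*R3:  [   0    0    1  |  6/5  3/5  1/5 ]
R1 <- R1 - (2/5)*R3:  [     1      0      0  |   3/25   4/25  -2/25 ]
R2 <- R2 - (-1/2)*R3:  [    0     1     0  |  1/10  -1/5  1/10 ]
Right block of [I | A^{-1}] is the inverse:
[ 3/25  4/25  -2/25 ]
[ 1/10  -1/5   1/10 ]
[  6/5   3/5    1/5 ]

inverse = [3/25 4/25 -2/25; 1/10 -1/5 1/10; 6/5 3/5 1/5]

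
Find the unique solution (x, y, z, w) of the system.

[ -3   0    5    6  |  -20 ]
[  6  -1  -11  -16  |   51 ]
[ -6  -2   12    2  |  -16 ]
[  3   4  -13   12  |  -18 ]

Forward elimination on [A|b]:
R2 <- R2 - (-2)*R1:  [  0  -1  -1  -4  11 ]
R3 <- R3 - (2)*R1:  [   0   -2    2  -10   24 ]
R4 <- R4 - (-1)*R1:  [   0    4   -8   18  -38 ]
R3 <- R3 - (2)*R2:  [  0   0   4  -2   2 ]
R4 <- R4 - (-4)*R2:  [   0    0  -12    2    6 ]
R4 <- R4 - (-3)*R3:  [  0   0   0  -4  12 ]
Row echelon form:
[ -3   0   5   6  |  -20 ]
[  0  -1  -1  -4  |   11 ]
[  0   0   4  -2  |    2 ]
[  0   0   0  -4  |   12 ]
Back-substitution:
w = (12) / -4 = -3
z = (2 - (-2)*(-3)) / 4 = -1
y = (11 - (-1)*(-1) - (-4)*(-3)) / -1 = 2
x = (-20 - (5)*(-1) - (6)*(-3)) / -3 = -1

(-1, 2, -1, -3)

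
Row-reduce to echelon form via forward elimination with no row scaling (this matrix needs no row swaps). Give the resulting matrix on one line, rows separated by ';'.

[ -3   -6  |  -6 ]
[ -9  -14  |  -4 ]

Forward elimination:
R2 <- R2 - (3)*R1:  [  0   4  14 ]
Row echelon form:
[ -3  -6  |  -6 ]
[  0   4  |  14 ]

REF = [-3 -6 -6; 0 4 14]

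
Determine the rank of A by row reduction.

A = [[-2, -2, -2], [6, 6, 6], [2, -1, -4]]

Row reduction:
R2 <- R2 - (-3)*R1:  [ 0  0  0 ]
R3 <- R3 - (-1)*R1:  [  0  -3  -6 ]
R2 <-> R3   (pivot in column 2 was zero)
[ -2  -2  -2 ]
[  0  -3  -6 ]
[  0   0   0 ]
Row echelon form:
[ -2  -2  -2 ]
[  0  -3  -6 ]
[  0   0   0 ]
Nonzero rows / pivot columns: 2

rank(A) = 2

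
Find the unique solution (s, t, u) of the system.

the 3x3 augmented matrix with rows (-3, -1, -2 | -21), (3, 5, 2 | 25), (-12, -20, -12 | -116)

Forward elimination on [A|b]:
R2 <- R2 - (-1)*R1:  [ 0  4  0  4 ]
R3 <- R3 - (4)*R1:  [   0  -16   -4  -32 ]
R3 <- R3 - (-4)*R2:  [   0    0   -4  -16 ]
Row echelon form:
[ -3  -1  -2  |  -21 ]
[  0   4   0  |    4 ]
[  0   0  -4  |  -16 ]
Back-substitution:
u = (-16) / -4 = 4
t = (4) / 4 = 1
s = (-21 - (-1)*(1) - (-2)*(4)) / -3 = 4

(4, 1, 4)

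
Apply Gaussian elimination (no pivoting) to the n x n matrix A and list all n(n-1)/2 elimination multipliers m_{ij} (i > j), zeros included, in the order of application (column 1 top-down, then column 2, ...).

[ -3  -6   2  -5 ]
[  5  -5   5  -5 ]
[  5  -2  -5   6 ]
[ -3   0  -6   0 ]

Forward elimination:
R2 <- R2 - (-5/3)*R1:  [     0    -15   25/3  -40/3 ]
R3 <- R3 - (-5/3)*R1:  [    0   -12  -5/3  -7/3 ]
R4 <- R4 - (1)*R1:  [  0   6  -8   5 ]
R3 <- R3 - (4/5)*R2:  [     0      0  -25/3   25/3 ]
R4 <- R4 - (-2/5)*R2:  [     0      0  -14/3   -1/3 ]
R4 <- R4 - (14/25)*R3:  [  0   0   0  -5 ]
Multipliers (in order of application): m_{21} = -5/3, m_{31} = -5/3, m_{41} = 1, m_{32} = 4/5, m_{42} = -2/5, m_{43} = 14/25

multipliers: -5/3, -5/3, 1, 4/5, -2/5, 14/25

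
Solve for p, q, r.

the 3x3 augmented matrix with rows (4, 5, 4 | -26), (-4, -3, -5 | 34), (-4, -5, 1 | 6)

(-5, 2, -4)

Forward elimination on [A|b]:
R2 <- R2 - (-1)*R1:  [  0   2  -1   8 ]
R3 <- R3 - (-1)*R1:  [   0    0    5  -20 ]
Row echelon form:
[ 4  5   4  |  -26 ]
[ 0  2  -1  |    8 ]
[ 0  0   5  |  -20 ]
Back-substitution:
r = (-20) / 5 = -4
q = (8 - (-1)*(-4)) / 2 = 2
p = (-26 - (5)*(2) - (4)*(-4)) / 4 = -5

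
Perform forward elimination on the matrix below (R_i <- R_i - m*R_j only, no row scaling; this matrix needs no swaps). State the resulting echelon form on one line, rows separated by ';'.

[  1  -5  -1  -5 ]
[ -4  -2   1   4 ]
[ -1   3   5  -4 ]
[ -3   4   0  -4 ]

REF = [1 -5 -1 -5; 0 -22 -3 -16; 0 0 47/11 -83/11; 0 0 0 -1283/94]

Forward elimination:
R2 <- R2 - (-4)*R1:  [   0  -22   -3  -16 ]
R3 <- R3 - (-1)*R1:  [  0  -2   4  -9 ]
R4 <- R4 - (-3)*R1:  [   0  -11   -3  -19 ]
R3 <- R3 - (1/11)*R2:  [      0       0   47/11  -83/11 ]
R4 <- R4 - (1/2)*R2:  [    0     0  -3/2   -11 ]
R4 <- R4 - (-33/94)*R3:  [        0         0         0  -1283/94 ]
Row echelon form:
[ 1   -5     -1        -5 ]
[ 0  -22     -3       -16 ]
[ 0    0  47/11    -83/11 ]
[ 0    0      0  -1283/94 ]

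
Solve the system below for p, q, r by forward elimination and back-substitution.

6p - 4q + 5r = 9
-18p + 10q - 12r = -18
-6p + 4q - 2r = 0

(-1, 0, 3)

Forward elimination on [A|b]:
R2 <- R2 - (-3)*R1:  [  0  -2   3   9 ]
R3 <- R3 - (-1)*R1:  [ 0  0  3  9 ]
Row echelon form:
[ 6  -4  5  |  9 ]
[ 0  -2  3  |  9 ]
[ 0   0  3  |  9 ]
Back-substitution:
r = (9) / 3 = 3
q = (9 - (3)*(3)) / -2 = 0
p = (9 - (-4)*(0) - (5)*(3)) / 6 = -1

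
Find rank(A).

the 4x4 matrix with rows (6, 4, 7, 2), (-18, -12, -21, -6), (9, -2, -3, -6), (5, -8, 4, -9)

rank(A) = 3

Row reduction:
R2 <- R2 - (-3)*R1:  [ 0  0  0  0 ]
R3 <- R3 - (3/2)*R1:  [     0     -8  -27/2     -9 ]
R4 <- R4 - (5/6)*R1:  [     0  -34/3  -11/6  -32/3 ]
R2 <-> R3   (pivot in column 2 was zero)
[ 6      4      7      2 ]
[ 0     -8  -27/2     -9 ]
[ 0      0      0      0 ]
[ 0  -34/3  -11/6  -32/3 ]
R4 <- R4 - (17/12)*R2:  [      0       0  415/24   25/12 ]
R3 <-> R4   (pivot in column 3 was zero)
[ 6   4       7      2 ]
[ 0  -8   -27/2     -9 ]
[ 0   0  415/24  25/12 ]
[ 0   0       0      0 ]
Row echelon form:
[ 6   4       7      2 ]
[ 0  -8   -27/2     -9 ]
[ 0   0  415/24  25/12 ]
[ 0   0       0      0 ]
Nonzero rows / pivot columns: 3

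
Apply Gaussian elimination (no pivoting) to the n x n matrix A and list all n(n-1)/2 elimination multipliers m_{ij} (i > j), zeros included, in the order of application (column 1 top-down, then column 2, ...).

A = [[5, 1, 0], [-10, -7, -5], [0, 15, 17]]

multipliers: -2, 0, -3

Forward elimination:
R2 <- R2 - (-2)*R1:  [  0  -5  -5 ]
R3: entry in column 1 is already 0 -> m_{31} = 0 (no row operation needed)
R3 <- R3 - (-3)*R2:  [ 0  0  2 ]
Multipliers (in order of application): m_{21} = -2, m_{31} = 0, m_{32} = -3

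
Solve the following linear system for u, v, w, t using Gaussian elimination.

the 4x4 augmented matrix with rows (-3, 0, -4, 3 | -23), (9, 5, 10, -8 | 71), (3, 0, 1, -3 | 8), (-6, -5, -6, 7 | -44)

(3, 2, 5, 2)

Forward elimination on [A|b]:
R2 <- R2 - (-3)*R1:  [  0   5  -2   1   2 ]
R3 <- R3 - (-1)*R1:  [   0    0   -3    0  -15 ]
R4 <- R4 - (2)*R1:  [  0  -5   2   1   2 ]
R4 <- R4 - (-1)*R2:  [ 0  0  0  2  4 ]
Row echelon form:
[ -3  0  -4  3  |  -23 ]
[  0  5  -2  1  |    2 ]
[  0  0  -3  0  |  -15 ]
[  0  0   0  2  |    4 ]
Back-substitution:
t = (4) / 2 = 2
w = (-15) / -3 = 5
v = (2 - (-2)*(5) - (1)*(2)) / 5 = 2
u = (-23 - (-4)*(5) - (3)*(2)) / -3 = 3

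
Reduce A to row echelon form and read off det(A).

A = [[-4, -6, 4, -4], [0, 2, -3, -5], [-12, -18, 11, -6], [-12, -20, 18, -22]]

det(A) = 24

Forward elimination:
R3 <- R3 - (3)*R1:  [  0   0  -1   6 ]
R4 <- R4 - (3)*R1:  [   0   -2    6  -10 ]
R4 <- R4 - (-1)*R2:  [   0    0    3  -15 ]
R4 <- R4 - (-3)*R3:  [ 0  0  0  3 ]
Upper-triangular form:
[ -4  -6   4  -4 ]
[  0   2  -3  -5 ]
[  0   0  -1   6 ]
[  0   0   0   3 ]
det(A) = (-1)^0 * (-4) * (2) * (-1) * (3) = 24  (0 row swaps -> sign +1)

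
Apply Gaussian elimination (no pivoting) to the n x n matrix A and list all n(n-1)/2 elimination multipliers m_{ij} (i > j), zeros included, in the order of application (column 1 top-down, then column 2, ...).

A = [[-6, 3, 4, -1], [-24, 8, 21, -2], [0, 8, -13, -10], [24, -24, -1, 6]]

Forward elimination:
R2 <- R2 - (4)*R1:  [  0  -4   5   2 ]
R3: entry in column 1 is already 0 -> m_{31} = 0 (no row operation needed)
R4 <- R4 - (-4)*R1:  [   0  -12   15    2 ]
R3 <- R3 - (-2)*R2:  [  0   0  -3  -6 ]
R4 <- R4 - (3)*R2:  [  0   0   0  -4 ]
R4: entry in column 3 is already 0 -> m_{43} = 0 (no row operation needed)
Multipliers (in order of application): m_{21} = 4, m_{31} = 0, m_{41} = -4, m_{32} = -2, m_{42} = 3, m_{43} = 0

multipliers: 4, 0, -4, -2, 3, 0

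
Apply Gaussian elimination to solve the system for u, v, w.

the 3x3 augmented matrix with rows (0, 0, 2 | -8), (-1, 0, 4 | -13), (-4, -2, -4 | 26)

(-3, 1, -4)

Forward elimination on [A|b]:
R1 <-> R2   (pivot in column 1 was zero)
[ -1   0   4  -13 ]
[  0   0   2   -8 ]
[ -4  -2  -4   26 ]
R3 <- R3 - (4)*R1:  [   0   -2  -20   78 ]
R2 <-> R3   (pivot in column 2 was zero)
[ -1   0    4  -13 ]
[  0  -2  -20   78 ]
[  0   0    2   -8 ]
Row echelon form:
[ -1   0    4  |  -13 ]
[  0  -2  -20  |   78 ]
[  0   0    2  |   -8 ]
Back-substitution:
w = (-8) / 2 = -4
v = (78 - (-20)*(-4)) / -2 = 1
u = (-13 - (4)*(-4)) / -1 = -3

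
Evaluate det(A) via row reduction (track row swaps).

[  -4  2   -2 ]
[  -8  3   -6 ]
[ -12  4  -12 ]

Forward elimination:
R2 <- R2 - (2)*R1:  [  0  -1  -2 ]
R3 <- R3 - (3)*R1:  [  0  -2  -6 ]
R3 <- R3 - (2)*R2:  [  0   0  -2 ]
Upper-triangular form:
[ -4   2  -2 ]
[  0  -1  -2 ]
[  0   0  -2 ]
det(A) = (-1)^0 * (-4) * (-1) * (-2) = -8  (0 row swaps -> sign +1)

det(A) = -8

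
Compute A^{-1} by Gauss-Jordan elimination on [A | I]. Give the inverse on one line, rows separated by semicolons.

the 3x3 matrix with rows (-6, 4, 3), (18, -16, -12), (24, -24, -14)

Gauss-Jordan on [A | I]:
R1 <- (1/-6)*R1:  [    1  -2/3  -1/2  |  -1/6     0     0 ]
R2 <- R2 - (18)*R1:  [  0  -4  -3  |   3   1   0 ]
R3 <- R3 - (24)*R1:  [  0  -8  -2  |   4   0   1 ]
R2 <- (1/-4)*R2:  [    0     1   3/4  |  -3/4  -1/4     0 ]
R1 <- R1 - (-2/3)*R2:  [    1     0     0  |  -2/3  -1/6     0 ]
R3 <- R3 - (-8)*R2:  [  0   0   4  |  -2  -2   1 ]
R3 <- (1/4)*R3:  [    0     0     1  |  -1/2  -1/2   1/4 ]
R2 <- R2 - (3/4)*R3:  [     0      1      0  |   -3/8    1/8  -3/16 ]
Right block of [I | A^{-1}] is the inverse:
[ -2/3  -1/6      0 ]
[ -3/8   1/8  -3/16 ]
[ -1/2  -1/2    1/4 ]

inverse = [-2/3 -1/6 0; -3/8 1/8 -3/16; -1/2 -1/2 1/4]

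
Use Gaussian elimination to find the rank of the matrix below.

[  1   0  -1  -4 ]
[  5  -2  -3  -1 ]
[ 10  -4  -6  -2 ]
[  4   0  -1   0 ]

Row reduction:
R2 <- R2 - (5)*R1:  [  0  -2   2  19 ]
R3 <- R3 - (10)*R1:  [  0  -4   4  38 ]
R4 <- R4 - (4)*R1:  [  0   0   3  16 ]
R3 <- R3 - (2)*R2:  [ 0  0  0  0 ]
R3 <-> R4   (pivot in column 3 was zero)
[ 1   0  -1  -4 ]
[ 0  -2   2  19 ]
[ 0   0   3  16 ]
[ 0   0   0   0 ]
Row echelon form:
[ 1   0  -1  -4 ]
[ 0  -2   2  19 ]
[ 0   0   3  16 ]
[ 0   0   0   0 ]
Nonzero rows / pivot columns: 3

rank(A) = 3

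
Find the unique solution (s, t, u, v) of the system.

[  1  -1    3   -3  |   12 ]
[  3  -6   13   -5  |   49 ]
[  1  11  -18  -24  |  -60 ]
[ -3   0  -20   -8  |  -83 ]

Forward elimination on [A|b]:
R2 <- R2 - (3)*R1:  [  0  -3   4   4  13 ]
R3 <- R3 - (1)*R1:  [   0   12  -21  -21  -72 ]
R4 <- R4 - (-3)*R1:  [   0   -3  -11  -17  -47 ]
R3 <- R3 - (-4)*R2:  [   0    0   -5   -5  -20 ]
R4 <- R4 - (1)*R2:  [   0    0  -15  -21  -60 ]
R4 <- R4 - (3)*R3:  [  0   0   0  -6   0 ]
Row echelon form:
[ 1  -1   3  -3  |   12 ]
[ 0  -3   4   4  |   13 ]
[ 0   0  -5  -5  |  -20 ]
[ 0   0   0  -6  |    0 ]
Back-substitution:
v = (0) / -6 = 0
u = (-20 - (-5)*(0)) / -5 = 4
t = (13 - (4)*(4) - (4)*(0)) / -3 = 1
s = (12 - (-1)*(1) - (3)*(4) - (-3)*(0)) / 1 = 1

(1, 1, 4, 0)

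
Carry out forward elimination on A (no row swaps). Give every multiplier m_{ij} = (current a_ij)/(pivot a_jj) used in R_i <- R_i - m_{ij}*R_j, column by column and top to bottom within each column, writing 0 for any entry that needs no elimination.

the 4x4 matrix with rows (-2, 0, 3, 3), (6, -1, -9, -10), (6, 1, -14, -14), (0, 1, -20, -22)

Forward elimination:
R2 <- R2 - (-3)*R1:  [  0  -1   0  -1 ]
R3 <- R3 - (-3)*R1:  [  0   1  -5  -5 ]
R4: entry in column 1 is already 0 -> m_{41} = 0 (no row operation needed)
R3 <- R3 - (-1)*R2:  [  0   0  -5  -6 ]
R4 <- R4 - (-1)*R2:  [   0    0  -20  -23 ]
R4 <- R4 - (4)*R3:  [ 0  0  0  1 ]
Multipliers (in order of application): m_{21} = -3, m_{31} = -3, m_{41} = 0, m_{32} = -1, m_{42} = -1, m_{43} = 4

multipliers: -3, -3, 0, -1, -1, 4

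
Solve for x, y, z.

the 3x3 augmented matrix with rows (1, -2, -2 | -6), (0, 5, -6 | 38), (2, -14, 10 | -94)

Forward elimination on [A|b]:
R3 <- R3 - (2)*R1:  [   0  -10   14  -82 ]
R3 <- R3 - (-2)*R2:  [  0   0   2  -6 ]
Row echelon form:
[ 1  -2  -2  |  -6 ]
[ 0   5  -6  |  38 ]
[ 0   0   2  |  -6 ]
Back-substitution:
z = (-6) / 2 = -3
y = (38 - (-6)*(-3)) / 5 = 4
x = (-6 - (-2)*(4) - (-2)*(-3)) / 1 = -4

(-4, 4, -3)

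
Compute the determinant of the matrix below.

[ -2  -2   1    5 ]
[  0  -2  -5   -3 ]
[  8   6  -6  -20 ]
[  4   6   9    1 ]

Forward elimination:
R3 <- R3 - (-4)*R1:  [  0  -2  -2   0 ]
R4 <- R4 - (-2)*R1:  [  0   2  11  11 ]
R3 <- R3 - (1)*R2:  [ 0  0  3  3 ]
R4 <- R4 - (-1)*R2:  [ 0  0  6  8 ]
R4 <- R4 - (2)*R3:  [ 0  0  0  2 ]
Upper-triangular form:
[ -2  -2   1   5 ]
[  0  -2  -5  -3 ]
[  0   0   3   3 ]
[  0   0   0   2 ]
det(A) = (-1)^0 * (-2) * (-2) * (3) * (2) = 24  (0 row swaps -> sign +1)

det(A) = 24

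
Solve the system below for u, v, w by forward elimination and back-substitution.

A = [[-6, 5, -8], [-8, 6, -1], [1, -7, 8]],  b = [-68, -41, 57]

Forward elimination on [A|b]:
R2 <- R2 - (4/3)*R1:  [     0   -2/3   29/3  149/3 ]
R3 <- R3 - (-1/6)*R1:  [     0  -37/6   20/3  137/3 ]
R3 <- R3 - (37/4)*R2:  [       0        0   -331/4  -1655/4 ]
Row echelon form:
[ -6     5      -8  |      -68 ]
[  0  -2/3    29/3  |    149/3 ]
[  0     0  -331/4  |  -1655/4 ]
Back-substitution:
w = (-1655/4) / (-331/4) = 5
v = (149/3 - (29/3)*(5)) / (-2/3) = -2
u = (-68 - (5)*(-2) - (-8)*(5)) / -6 = 3

(3, -2, 5)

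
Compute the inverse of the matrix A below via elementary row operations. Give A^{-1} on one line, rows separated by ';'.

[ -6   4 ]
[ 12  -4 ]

Gauss-Jordan on [A | I]:
R1 <- (1/-6)*R1:  [    1  -2/3  |  -1/6     0 ]
R2 <- R2 - (12)*R1:  [ 0  4  |  2  1 ]
R2 <- (1/4)*R2:  [   0    1  |  1/2  1/4 ]
R1 <- R1 - (-2/3)*R2:  [   1    0  |  1/6  1/6 ]
Right block of [I | A^{-1}] is the inverse:
[ 1/6  1/6 ]
[ 1/2  1/4 ]

inverse = [1/6 1/6; 1/2 1/4]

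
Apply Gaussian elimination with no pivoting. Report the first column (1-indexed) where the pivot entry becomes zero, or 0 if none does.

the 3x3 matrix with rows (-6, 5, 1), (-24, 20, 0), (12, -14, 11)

Naive forward elimination:
R2 <- R2 - (4)*R1:  [  0   0  -4 ]
R3 <- R3 - (-2)*R1:  [  0  -4  13 ]
Matrix at this point:
[ -6   5   1 ]
[  0   0  -4 ]
[  0  -4  13 ]
Pivot entry (2,2) is zero but row 3 has -4 in column 2 -> naive elimination stops; a row interchange (e.g. R2 <-> R3) would be required here.

first zero-pivot column = 2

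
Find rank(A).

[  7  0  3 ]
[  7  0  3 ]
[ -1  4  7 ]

rank(A) = 2

Row reduction:
R2 <- R2 - (1)*R1:  [ 0  0  0 ]
R3 <- R3 - (-1/7)*R1:  [    0     4  52/7 ]
R2 <-> R3   (pivot in column 2 was zero)
[ 7  0     3 ]
[ 0  4  52/7 ]
[ 0  0     0 ]
Row echelon form:
[ 7  0     3 ]
[ 0  4  52/7 ]
[ 0  0     0 ]
Nonzero rows / pivot columns: 2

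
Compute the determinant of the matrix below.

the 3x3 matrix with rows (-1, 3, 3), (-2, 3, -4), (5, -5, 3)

det(A) = -46

Forward elimination:
R2 <- R2 - (2)*R1:  [   0   -3  -10 ]
R3 <- R3 - (-5)*R1:  [  0  10  18 ]
R3 <- R3 - (-10/3)*R2:  [     0      0  -46/3 ]
Upper-triangular form:
[ -1   3      3 ]
[  0  -3    -10 ]
[  0   0  -46/3 ]
det(A) = (-1)^0 * (-1) * (-3) * (-46/3) = -46  (0 row swaps -> sign +1)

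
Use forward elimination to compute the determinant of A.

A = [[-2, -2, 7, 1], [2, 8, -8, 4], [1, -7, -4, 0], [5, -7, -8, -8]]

det(A) = 744

Forward elimination:
R2 <- R2 - (-1)*R1:  [  0   6  -1   5 ]
R3 <- R3 - (-1/2)*R1:  [    0    -8  -1/2   1/2 ]
R4 <- R4 - (-5/2)*R1:  [     0    -12   19/2  -11/2 ]
R3 <- R3 - (-4/3)*R2:  [     0      0  -11/6   43/6 ]
R4 <- R4 - (-2)*R2:  [    0     0  15/2   9/2 ]
R4 <- R4 - (-45/11)*R3:  [      0       0       0  372/11 ]
Upper-triangular form:
[ -2  -2      7       1 ]
[  0   6     -1       5 ]
[  0   0  -11/6    43/6 ]
[  0   0      0  372/11 ]
det(A) = (-1)^0 * (-2) * (6) * (-11/6) * (372/11) = 744  (0 row swaps -> sign +1)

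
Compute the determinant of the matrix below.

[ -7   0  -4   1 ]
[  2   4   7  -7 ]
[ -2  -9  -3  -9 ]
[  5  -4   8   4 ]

det(A) = -6879

Forward elimination:
R2 <- R2 - (-2/7)*R1:  [     0      4   41/7  -47/7 ]
R3 <- R3 - (2/7)*R1:  [     0     -9  -13/7  -65/7 ]
R4 <- R4 - (-5/7)*R1:  [    0    -4  36/7  33/7 ]
R3 <- R3 - (-9/4)*R2:  [       0        0   317/28  -683/28 ]
R4 <- R4 - (-1)*R2:  [  0   0  11  -2 ]
R4 <- R4 - (308/317)*R3:  [        0         0         0  6879/317 ]
Upper-triangular form:
[ -7  0      -4         1 ]
[  0  4    41/7     -47/7 ]
[  0  0  317/28   -683/28 ]
[  0  0       0  6879/317 ]
det(A) = (-1)^0 * (-7) * (4) * (317/28) * (6879/317) = -6879  (0 row swaps -> sign +1)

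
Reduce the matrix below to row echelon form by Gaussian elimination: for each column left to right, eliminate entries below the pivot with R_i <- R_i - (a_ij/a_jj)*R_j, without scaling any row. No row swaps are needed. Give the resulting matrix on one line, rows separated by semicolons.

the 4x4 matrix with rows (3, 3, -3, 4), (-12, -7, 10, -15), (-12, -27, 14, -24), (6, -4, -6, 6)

REF = [3 3 -3 4; 0 5 -2 1; 0 0 -4 -5; 0 0 0 5]

Forward elimination:
R2 <- R2 - (-4)*R1:  [  0   5  -2   1 ]
R3 <- R3 - (-4)*R1:  [   0  -15    2   -8 ]
R4 <- R4 - (2)*R1:  [   0  -10    0   -2 ]
R3 <- R3 - (-3)*R2:  [  0   0  -4  -5 ]
R4 <- R4 - (-2)*R2:  [  0   0  -4   0 ]
R4 <- R4 - (1)*R3:  [ 0  0  0  5 ]
Row echelon form:
[ 3  3  -3   4 ]
[ 0  5  -2   1 ]
[ 0  0  -4  -5 ]
[ 0  0   0   5 ]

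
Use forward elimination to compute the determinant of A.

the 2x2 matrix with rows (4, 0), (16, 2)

det(A) = 8

Forward elimination:
R2 <- R2 - (4)*R1:  [ 0  2 ]
Upper-triangular form:
[ 4  0 ]
[ 0  2 ]
det(A) = (-1)^0 * (4) * (2) = 8  (0 row swaps -> sign +1)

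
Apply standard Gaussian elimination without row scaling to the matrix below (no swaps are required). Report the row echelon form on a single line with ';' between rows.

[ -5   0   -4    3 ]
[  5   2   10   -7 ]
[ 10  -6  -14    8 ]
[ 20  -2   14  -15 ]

REF = [-5 0 -4 3; 0 2 6 -4; 0 0 -4 2; 0 0 0 -5]

Forward elimination:
R2 <- R2 - (-1)*R1:  [  0   2   6  -4 ]
R3 <- R3 - (-2)*R1:  [   0   -6  -22   14 ]
R4 <- R4 - (-4)*R1:  [  0  -2  -2  -3 ]
R3 <- R3 - (-3)*R2:  [  0   0  -4   2 ]
R4 <- R4 - (-1)*R2:  [  0   0   4  -7 ]
R4 <- R4 - (-1)*R3:  [  0   0   0  -5 ]
Row echelon form:
[ -5  0  -4   3 ]
[  0  2   6  -4 ]
[  0  0  -4   2 ]
[  0  0   0  -5 ]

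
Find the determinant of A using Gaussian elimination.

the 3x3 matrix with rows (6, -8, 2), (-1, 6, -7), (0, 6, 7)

det(A) = 436

Forward elimination:
R2 <- R2 - (-1/6)*R1:  [     0   14/3  -20/3 ]
R3 <- R3 - (9/7)*R2:  [     0      0  109/7 ]
Upper-triangular form:
[ 6    -8      2 ]
[ 0  14/3  -20/3 ]
[ 0     0  109/7 ]
det(A) = (-1)^0 * (6) * (14/3) * (109/7) = 436  (0 row swaps -> sign +1)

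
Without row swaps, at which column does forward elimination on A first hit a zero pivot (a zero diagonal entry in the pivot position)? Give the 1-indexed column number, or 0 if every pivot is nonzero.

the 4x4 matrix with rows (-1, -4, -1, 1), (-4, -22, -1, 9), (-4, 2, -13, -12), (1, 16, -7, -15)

first zero-pivot column = 3

Naive forward elimination:
R2 <- R2 - (4)*R1:  [  0  -6   3   5 ]
R3 <- R3 - (4)*R1:  [   0   18   -9  -16 ]
R4 <- R4 - (-1)*R1:  [   0   12   -8  -14 ]
R3 <- R3 - (-3)*R2:  [  0   0   0  -1 ]
R4 <- R4 - (-2)*R2:  [  0   0  -2  -4 ]
Matrix at this point:
[ -1  -4  -1   1 ]
[  0  -6   3   5 ]
[  0   0   0  -1 ]
[  0   0  -2  -4 ]
Pivot entry (3,3) is zero but row 4 has -2 in column 3 -> naive elimination stops; a row interchange (e.g. R3 <-> R4) would be required here.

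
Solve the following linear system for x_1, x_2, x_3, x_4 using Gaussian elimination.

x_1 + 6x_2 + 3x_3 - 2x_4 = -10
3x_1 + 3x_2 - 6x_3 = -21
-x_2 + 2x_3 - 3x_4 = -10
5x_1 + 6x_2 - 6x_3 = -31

(-5, 0, 1, 4)

Forward elimination on [A|b]:
R2 <- R2 - (3)*R1:  [   0  -15  -15    6    9 ]
R4 <- R4 - (5)*R1:  [   0  -24  -21   10   19 ]
R3 <- R3 - (1/15)*R2:  [     0      0      3  -17/5  -53/5 ]
R4 <- R4 - (8/5)*R2:  [    0     0     3   2/5  23/5 ]
R4 <- R4 - (1)*R3:  [    0     0     0  19/5  76/5 ]
Row echelon form:
[ 1    6    3     -2  |    -10 ]
[ 0  -15  -15      6  |      9 ]
[ 0    0    3  -17/5  |  -53/5 ]
[ 0    0    0   19/5  |   76/5 ]
Back-substitution:
x_4 = (76/5) / (19/5) = 4
x_3 = (-53/5 - (-17/5)*(4)) / 3 = 1
x_2 = (9 - (-15)*(1) - (6)*(4)) / -15 = 0
x_1 = (-10 - (6)*(0) - (3)*(1) - (-2)*(4)) / 1 = -5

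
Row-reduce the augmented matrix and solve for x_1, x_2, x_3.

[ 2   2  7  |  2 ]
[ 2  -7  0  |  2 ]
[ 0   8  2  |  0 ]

Forward elimination on [A|b]:
R2 <- R2 - (1)*R1:  [  0  -9  -7   0 ]
R3 <- R3 - (-8/9)*R2:  [     0      0  -38/9      0 ]
Row echelon form:
[ 2   2      7  |  2 ]
[ 0  -9     -7  |  0 ]
[ 0   0  -38/9  |  0 ]
Back-substitution:
x_3 = (0) / (-38/9) = 0
x_2 = (0 - (-7)*(0)) / -9 = 0
x_1 = (2 - (2)*(0) - (7)*(0)) / 2 = 1

(1, 0, 0)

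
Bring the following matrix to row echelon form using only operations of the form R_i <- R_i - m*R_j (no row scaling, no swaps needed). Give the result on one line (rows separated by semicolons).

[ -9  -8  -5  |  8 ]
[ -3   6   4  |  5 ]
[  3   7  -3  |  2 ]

Forward elimination:
R2 <- R2 - (1/3)*R1:  [    0  26/3  17/3   7/3 ]
R3 <- R3 - (-1/3)*R1:  [     0   13/3  -14/3   14/3 ]
R3 <- R3 - (1/2)*R2:  [     0      0  -15/2    7/2 ]
Row echelon form:
[ -9    -8     -5  |    8 ]
[  0  26/3   17/3  |  7/3 ]
[  0     0  -15/2  |  7/2 ]

REF = [-9 -8 -5 8; 0 26/3 17/3 7/3; 0 0 -15/2 7/2]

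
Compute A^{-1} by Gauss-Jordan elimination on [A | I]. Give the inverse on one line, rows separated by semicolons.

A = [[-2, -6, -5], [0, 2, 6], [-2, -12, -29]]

inverse = [7/12 -19/4 -13/12; -1/2 2 1/2; 1/6 -1/2 -1/6]

Gauss-Jordan on [A | I]:
R1 <- (1/-2)*R1:  [    1     3   5/2  |  -1/2     0     0 ]
R3 <- R3 - (-2)*R1:  [   0   -6  -24  |   -1    0    1 ]
R2 <- (1/2)*R2:  [   0    1    3  |    0  1/2    0 ]
R1 <- R1 - (3)*R2:  [     1      0  -13/2  |   -1/2   -3/2      0 ]
R3 <- R3 - (-6)*R2:  [  0   0  -6  |  -1   3   1 ]
R3 <- (1/-6)*R3:  [    0     0     1  |   1/6  -1/2  -1/6 ]
R1 <- R1 - (-13/2)*R3:  [      1       0       0  |    7/12   -19/4  -13/12 ]
R2 <- R2 - (3)*R3:  [    0     1     0  |  -1/2     2   1/2 ]
Right block of [I | A^{-1}] is the inverse:
[ 7/12  -19/4  -13/12 ]
[ -1/2      2     1/2 ]
[  1/6   -1/2    -1/6 ]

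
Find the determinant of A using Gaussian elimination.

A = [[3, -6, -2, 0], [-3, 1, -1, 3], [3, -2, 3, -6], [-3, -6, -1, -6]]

Forward elimination:
R2 <- R2 - (-1)*R1:  [  0  -5  -3   3 ]
R3 <- R3 - (1)*R1:  [  0   4   5  -6 ]
R4 <- R4 - (-1)*R1:  [   0  -12   -3   -6 ]
R3 <- R3 - (-4/5)*R2:  [     0      0   13/5  -18/5 ]
R4 <- R4 - (12/5)*R2:  [     0      0   21/5  -66/5 ]
R4 <- R4 - (21/13)*R3:  [      0       0       0  -96/13 ]
Upper-triangular form:
[ 3  -6    -2       0 ]
[ 0  -5    -3       3 ]
[ 0   0  13/5   -18/5 ]
[ 0   0     0  -96/13 ]
det(A) = (-1)^0 * (3) * (-5) * (13/5) * (-96/13) = 288  (0 row swaps -> sign +1)

det(A) = 288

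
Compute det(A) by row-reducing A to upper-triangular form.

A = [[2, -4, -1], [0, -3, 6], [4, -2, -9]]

Forward elimination:
R3 <- R3 - (2)*R1:  [  0   6  -7 ]
R3 <- R3 - (-2)*R2:  [ 0  0  5 ]
Upper-triangular form:
[ 2  -4  -1 ]
[ 0  -3   6 ]
[ 0   0   5 ]
det(A) = (-1)^0 * (2) * (-3) * (5) = -30  (0 row swaps -> sign +1)

det(A) = -30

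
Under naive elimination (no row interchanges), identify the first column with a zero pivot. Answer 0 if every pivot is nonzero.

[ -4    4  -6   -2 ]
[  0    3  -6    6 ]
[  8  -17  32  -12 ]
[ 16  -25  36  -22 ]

first zero-pivot column = 0

Naive forward elimination:
R3 <- R3 - (-2)*R1:  [   0   -9   20  -16 ]
R4 <- R4 - (-4)*R1:  [   0   -9   12  -30 ]
R3 <- R3 - (-3)*R2:  [ 0  0  2  2 ]
R4 <- R4 - (-3)*R2:  [   0    0   -6  -12 ]
R4 <- R4 - (-3)*R3:  [  0   0   0  -6 ]
All pivots nonzero; naive elimination completes without hitting a zero pivot.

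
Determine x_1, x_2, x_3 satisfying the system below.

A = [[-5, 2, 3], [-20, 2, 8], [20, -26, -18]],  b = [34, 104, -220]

(-4, 4, 2)

Forward elimination on [A|b]:
R2 <- R2 - (4)*R1:  [   0   -6   -4  -32 ]
R3 <- R3 - (-4)*R1:  [   0  -18   -6  -84 ]
R3 <- R3 - (3)*R2:  [  0   0   6  12 ]
Row echelon form:
[ -5   2   3  |   34 ]
[  0  -6  -4  |  -32 ]
[  0   0   6  |   12 ]
Back-substitution:
x_3 = (12) / 6 = 2
x_2 = (-32 - (-4)*(2)) / -6 = 4
x_1 = (34 - (2)*(4) - (3)*(2)) / -5 = -4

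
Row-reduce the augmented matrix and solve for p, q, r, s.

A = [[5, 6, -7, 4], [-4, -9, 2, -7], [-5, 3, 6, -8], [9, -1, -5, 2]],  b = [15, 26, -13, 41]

(3, -2, -4, -4)

Forward elimination on [A|b]:
R2 <- R2 - (-4/5)*R1:  [     0  -21/5  -18/5  -19/5     38 ]
R3 <- R3 - (-1)*R1:  [  0   9  -1  -4   2 ]
R4 <- R4 - (9/5)*R1:  [     0  -59/5   38/5  -26/5     14 ]
R3 <- R3 - (-15/7)*R2:  [     0      0  -61/7  -85/7  584/7 ]
R4 <- R4 - (59/21)*R2:  [        0         0     124/7    115/21  -1948/21 ]
R4 <- R4 - (-124/61)*R3:  [         0          0          0  -3515/183  14060/183 ]
Row echelon form:
[ 5      6     -7          4  |         15 ]
[ 0  -21/5  -18/5      -19/5  |         38 ]
[ 0      0  -61/7      -85/7  |      584/7 ]
[ 0      0      0  -3515/183  |  14060/183 ]
Back-substitution:
s = (14060/183) / (-3515/183) = -4
r = (584/7 - (-85/7)*(-4)) / (-61/7) = -4
q = (38 - (-18/5)*(-4) - (-19/5)*(-4)) / (-21/5) = -2
p = (15 - (6)*(-2) - (-7)*(-4) - (4)*(-4)) / 5 = 3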